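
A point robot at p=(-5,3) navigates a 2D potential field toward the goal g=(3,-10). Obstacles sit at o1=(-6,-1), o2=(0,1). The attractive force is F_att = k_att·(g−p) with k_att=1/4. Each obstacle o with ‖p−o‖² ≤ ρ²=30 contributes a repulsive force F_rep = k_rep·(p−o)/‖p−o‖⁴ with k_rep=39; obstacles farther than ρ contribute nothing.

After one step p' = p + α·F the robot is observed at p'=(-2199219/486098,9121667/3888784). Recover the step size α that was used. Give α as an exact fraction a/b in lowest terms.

F_att = 1/4·(g−p) = 1/4·(8,-13) = (2.0000,-3.2500)
o1: d²=17 ≤ ρ²=30; F_rep = 39·(1,4)/17² = (0.1349,0.5398)
o2: d²=29 ≤ ρ²=30; F_rep = 39·(-5,2)/29² = (-0.2319,0.0927)
F = F_att + ΣF_rep = (1.9031,-2.6175)
Δp = p'−p = (0.4758,-0.6544); α = Δx/Fx = (231271/486098) / (462542/243049) = 1/4
check: Δy/Fy = (-2544685/3888784) / (-2544685/972196) = 1/4 ✓

α = 1/4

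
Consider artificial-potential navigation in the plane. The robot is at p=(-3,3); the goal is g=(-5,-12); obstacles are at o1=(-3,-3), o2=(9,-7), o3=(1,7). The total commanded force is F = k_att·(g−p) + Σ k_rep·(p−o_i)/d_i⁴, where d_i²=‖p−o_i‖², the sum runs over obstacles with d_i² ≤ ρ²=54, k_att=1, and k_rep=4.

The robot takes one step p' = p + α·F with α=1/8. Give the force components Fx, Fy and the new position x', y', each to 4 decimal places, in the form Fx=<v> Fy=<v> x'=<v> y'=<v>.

F_att = 1·(g−p) = 1·(-2,-15) = (-2.0000,-15.0000)
o1: d²=36 ≤ ρ²=54; F_rep = 4·(0,6)/36² = (0.0000,0.0185)
o2: d²=244 > ρ²=54 → inactive
o3: d²=32 ≤ ρ²=54; F_rep = 4·(-4,-4)/32² = (-0.0156,-0.0156)
F = F_att + ΣF_rep = (-2.0156,-14.9971)
p' = p + 1/8·F = (-3.2520,1.1254)

Fx=-2.0156 Fy=-14.9971 x'=-3.2520 y'=1.1254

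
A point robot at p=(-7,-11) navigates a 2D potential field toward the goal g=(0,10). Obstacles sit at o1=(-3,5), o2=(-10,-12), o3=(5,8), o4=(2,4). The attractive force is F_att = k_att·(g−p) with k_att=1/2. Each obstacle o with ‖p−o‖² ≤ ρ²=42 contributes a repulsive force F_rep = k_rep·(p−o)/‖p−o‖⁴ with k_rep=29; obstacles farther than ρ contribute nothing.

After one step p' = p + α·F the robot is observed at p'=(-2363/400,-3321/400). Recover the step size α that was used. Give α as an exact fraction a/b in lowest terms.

F_att = 1/2·(g−p) = 1/2·(7,21) = (3.5000,10.5000)
o1: d²=272 > ρ²=42 → inactive
o2: d²=10 ≤ ρ²=42; F_rep = 29·(3,1)/10² = (0.8700,0.2900)
o3: d²=505 > ρ²=42 → inactive
o4: d²=306 > ρ²=42 → inactive
F = F_att + ΣF_rep = (4.3700,10.7900)
Δp = p'−p = (1.0925,2.6975); α = Δx/Fx = (437/400) / (437/100) = 1/4
check: Δy/Fy = (1079/400) / (1079/100) = 1/4 ✓

α = 1/4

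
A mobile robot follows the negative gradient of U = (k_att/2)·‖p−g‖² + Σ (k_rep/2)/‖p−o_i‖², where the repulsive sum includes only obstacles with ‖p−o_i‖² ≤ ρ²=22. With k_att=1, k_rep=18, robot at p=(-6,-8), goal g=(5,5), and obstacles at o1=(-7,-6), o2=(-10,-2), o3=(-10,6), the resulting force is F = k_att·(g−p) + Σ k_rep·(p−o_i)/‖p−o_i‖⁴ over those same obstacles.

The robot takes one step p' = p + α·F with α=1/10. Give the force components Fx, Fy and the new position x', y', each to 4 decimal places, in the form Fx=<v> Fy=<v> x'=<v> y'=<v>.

Fx=11.7200 Fy=11.5600 x'=-4.8280 y'=-6.8440

F_att = 1·(g−p) = 1·(11,13) = (11.0000,13.0000)
o1: d²=5 ≤ ρ²=22; F_rep = 18·(1,-2)/5² = (0.7200,-1.4400)
o2: d²=52 > ρ²=22 → inactive
o3: d²=212 > ρ²=22 → inactive
F = F_att + ΣF_rep = (11.7200,11.5600)
p' = p + 1/10·F = (-4.8280,-6.8440)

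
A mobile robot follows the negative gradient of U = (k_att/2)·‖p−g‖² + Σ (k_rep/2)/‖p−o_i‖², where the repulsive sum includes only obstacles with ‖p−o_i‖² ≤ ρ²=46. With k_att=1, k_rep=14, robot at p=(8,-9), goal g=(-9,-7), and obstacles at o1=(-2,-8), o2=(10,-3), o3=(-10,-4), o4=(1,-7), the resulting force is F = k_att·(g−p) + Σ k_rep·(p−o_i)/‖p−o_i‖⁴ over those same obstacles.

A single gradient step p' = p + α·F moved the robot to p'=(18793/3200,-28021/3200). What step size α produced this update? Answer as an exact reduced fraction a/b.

α = 1/8

F_att = 1·(g−p) = 1·(-17,2) = (-17.0000,2.0000)
o1: d²=101 > ρ²=46 → inactive
o2: d²=40 ≤ ρ²=46; F_rep = 14·(-2,-6)/40² = (-0.0175,-0.0525)
o3: d²=349 > ρ²=46 → inactive
o4: d²=53 > ρ²=46 → inactive
F = F_att + ΣF_rep = (-17.0175,1.9475)
Δp = p'−p = (-2.1272,0.2434); α = Δx/Fx = (-6807/3200) / (-6807/400) = 1/8
check: Δy/Fy = (779/3200) / (779/400) = 1/8 ✓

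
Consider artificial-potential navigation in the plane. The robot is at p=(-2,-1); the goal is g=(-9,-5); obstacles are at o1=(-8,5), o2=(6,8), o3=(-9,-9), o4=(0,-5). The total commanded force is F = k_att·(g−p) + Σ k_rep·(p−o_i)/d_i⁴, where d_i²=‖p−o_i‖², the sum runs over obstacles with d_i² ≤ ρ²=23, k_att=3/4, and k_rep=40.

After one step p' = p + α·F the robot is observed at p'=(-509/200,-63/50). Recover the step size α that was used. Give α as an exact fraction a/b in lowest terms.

F_att = 3/4·(g−p) = 3/4·(-7,-4) = (-5.2500,-3.0000)
o1: d²=72 > ρ²=23 → inactive
o2: d²=145 > ρ²=23 → inactive
o3: d²=113 > ρ²=23 → inactive
o4: d²=20 ≤ ρ²=23; F_rep = 40·(-2,4)/20² = (-0.2000,0.4000)
F = F_att + ΣF_rep = (-5.4500,-2.6000)
Δp = p'−p = (-0.5450,-0.2600); α = Δx/Fx = (-109/200) / (-109/20) = 1/10
check: Δy/Fy = (-13/50) / (-13/5) = 1/10 ✓

α = 1/10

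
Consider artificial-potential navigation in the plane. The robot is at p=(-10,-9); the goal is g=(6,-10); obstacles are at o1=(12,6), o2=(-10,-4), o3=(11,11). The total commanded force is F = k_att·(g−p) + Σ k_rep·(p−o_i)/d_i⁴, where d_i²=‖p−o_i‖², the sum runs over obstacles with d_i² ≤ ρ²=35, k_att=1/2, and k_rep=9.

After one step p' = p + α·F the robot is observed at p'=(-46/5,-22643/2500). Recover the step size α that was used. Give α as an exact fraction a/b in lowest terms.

F_att = 1/2·(g−p) = 1/2·(16,-1) = (8.0000,-0.5000)
o1: d²=709 > ρ²=35 → inactive
o2: d²=25 ≤ ρ²=35; F_rep = 9·(0,-5)/25² = (0.0000,-0.0720)
o3: d²=841 > ρ²=35 → inactive
F = F_att + ΣF_rep = (8.0000,-0.5720)
Δp = p'−p = (0.8000,-0.0572); α = Δx/Fx = (4/5) / (8) = 1/10
check: Δy/Fy = (-143/2500) / (-143/250) = 1/10 ✓

α = 1/10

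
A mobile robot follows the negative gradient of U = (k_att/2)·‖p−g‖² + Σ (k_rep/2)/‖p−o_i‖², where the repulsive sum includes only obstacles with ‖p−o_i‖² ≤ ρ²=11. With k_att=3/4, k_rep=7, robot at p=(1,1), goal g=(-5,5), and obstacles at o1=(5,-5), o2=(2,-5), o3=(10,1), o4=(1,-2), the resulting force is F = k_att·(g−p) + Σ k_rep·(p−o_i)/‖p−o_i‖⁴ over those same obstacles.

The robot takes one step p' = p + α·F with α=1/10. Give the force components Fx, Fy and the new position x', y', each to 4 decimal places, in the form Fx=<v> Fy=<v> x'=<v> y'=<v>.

F_att = 3/4·(g−p) = 3/4·(-6,4) = (-4.5000,3.0000)
o1: d²=52 > ρ²=11 → inactive
o2: d²=37 > ρ²=11 → inactive
o3: d²=81 > ρ²=11 → inactive
o4: d²=9 ≤ ρ²=11; F_rep = 7·(0,3)/9² = (0.0000,0.2593)
F = F_att + ΣF_rep = (-4.5000,3.2593)
p' = p + 1/10·F = (0.5500,1.3259)

Fx=-4.5000 Fy=3.2593 x'=0.5500 y'=1.3259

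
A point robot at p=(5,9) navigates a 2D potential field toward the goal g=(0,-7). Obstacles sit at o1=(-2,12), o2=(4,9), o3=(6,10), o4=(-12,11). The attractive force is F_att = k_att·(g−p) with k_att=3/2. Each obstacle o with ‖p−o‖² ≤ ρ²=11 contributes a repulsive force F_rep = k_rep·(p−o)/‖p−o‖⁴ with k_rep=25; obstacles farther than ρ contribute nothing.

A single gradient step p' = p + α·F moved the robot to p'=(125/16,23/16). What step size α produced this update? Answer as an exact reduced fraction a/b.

α = 1/4

F_att = 3/2·(g−p) = 3/2·(-5,-16) = (-7.5000,-24.0000)
o1: d²=58 > ρ²=11 → inactive
o2: d²=1 ≤ ρ²=11; F_rep = 25·(1,0)/1² = (25.0000,0.0000)
o3: d²=2 ≤ ρ²=11; F_rep = 25·(-1,-1)/2² = (-6.2500,-6.2500)
o4: d²=293 > ρ²=11 → inactive
F = F_att + ΣF_rep = (11.2500,-30.2500)
Δp = p'−p = (2.8125,-7.5625); α = Δx/Fx = (45/16) / (45/4) = 1/4
check: Δy/Fy = (-121/16) / (-121/4) = 1/4 ✓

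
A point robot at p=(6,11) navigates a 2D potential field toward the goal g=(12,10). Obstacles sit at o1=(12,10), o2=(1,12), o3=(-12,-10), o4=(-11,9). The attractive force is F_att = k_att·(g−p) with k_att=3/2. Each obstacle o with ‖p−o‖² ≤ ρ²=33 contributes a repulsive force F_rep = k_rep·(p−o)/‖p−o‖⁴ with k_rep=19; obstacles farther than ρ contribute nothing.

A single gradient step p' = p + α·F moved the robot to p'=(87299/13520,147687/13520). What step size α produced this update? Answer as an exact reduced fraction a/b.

α = 1/20

F_att = 3/2·(g−p) = 3/2·(6,-1) = (9.0000,-1.5000)
o1: d²=37 > ρ²=33 → inactive
o2: d²=26 ≤ ρ²=33; F_rep = 19·(5,-1)/26² = (0.1405,-0.0281)
o3: d²=765 > ρ²=33 → inactive
o4: d²=293 > ρ²=33 → inactive
F = F_att + ΣF_rep = (9.1405,-1.5281)
Δp = p'−p = (0.4570,-0.0764); α = Δx/Fx = (6179/13520) / (6179/676) = 1/20
check: Δy/Fy = (-1033/13520) / (-1033/676) = 1/20 ✓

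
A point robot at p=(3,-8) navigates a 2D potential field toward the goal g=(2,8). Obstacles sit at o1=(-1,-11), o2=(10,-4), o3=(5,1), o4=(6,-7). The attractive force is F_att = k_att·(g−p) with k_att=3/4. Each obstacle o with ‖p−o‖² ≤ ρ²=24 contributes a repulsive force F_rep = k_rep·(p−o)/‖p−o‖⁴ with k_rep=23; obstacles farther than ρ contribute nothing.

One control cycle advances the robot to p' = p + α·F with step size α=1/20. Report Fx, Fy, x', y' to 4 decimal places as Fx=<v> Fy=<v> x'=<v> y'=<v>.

Fx=-1.4400 Fy=11.7700 x'=2.9280 y'=-7.4115

F_att = 3/4·(g−p) = 3/4·(-1,16) = (-0.7500,12.0000)
o1: d²=25 > ρ²=24 → inactive
o2: d²=65 > ρ²=24 → inactive
o3: d²=85 > ρ²=24 → inactive
o4: d²=10 ≤ ρ²=24; F_rep = 23·(-3,-1)/10² = (-0.6900,-0.2300)
F = F_att + ΣF_rep = (-1.4400,11.7700)
p' = p + 1/20·F = (2.9280,-7.4115)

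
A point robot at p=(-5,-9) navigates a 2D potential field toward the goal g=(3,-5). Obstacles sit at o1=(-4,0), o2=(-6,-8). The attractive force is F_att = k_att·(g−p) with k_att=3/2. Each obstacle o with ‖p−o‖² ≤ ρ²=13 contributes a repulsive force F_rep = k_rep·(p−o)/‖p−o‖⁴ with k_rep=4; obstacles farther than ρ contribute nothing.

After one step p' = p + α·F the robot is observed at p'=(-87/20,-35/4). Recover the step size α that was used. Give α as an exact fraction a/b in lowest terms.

F_att = 3/2·(g−p) = 3/2·(8,4) = (12.0000,6.0000)
o1: d²=82 > ρ²=13 → inactive
o2: d²=2 ≤ ρ²=13; F_rep = 4·(1,-1)/2² = (1.0000,-1.0000)
F = F_att + ΣF_rep = (13.0000,5.0000)
Δp = p'−p = (0.6500,0.2500); α = Δx/Fx = (13/20) / (13) = 1/20
check: Δy/Fy = (1/4) / (5) = 1/20 ✓

α = 1/20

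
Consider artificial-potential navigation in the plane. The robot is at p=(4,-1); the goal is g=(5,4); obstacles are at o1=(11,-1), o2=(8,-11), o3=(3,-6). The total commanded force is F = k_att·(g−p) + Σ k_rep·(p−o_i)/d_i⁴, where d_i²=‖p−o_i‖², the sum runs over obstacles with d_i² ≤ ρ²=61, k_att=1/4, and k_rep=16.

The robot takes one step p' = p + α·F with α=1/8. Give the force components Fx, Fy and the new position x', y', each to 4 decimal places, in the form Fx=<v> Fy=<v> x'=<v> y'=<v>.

F_att = 1/4·(g−p) = 1/4·(1,5) = (0.2500,1.2500)
o1: d²=49 ≤ ρ²=61; F_rep = 16·(-7,0)/49² = (-0.0466,0.0000)
o2: d²=116 > ρ²=61 → inactive
o3: d²=26 ≤ ρ²=61; F_rep = 16·(1,5)/26² = (0.0237,0.1183)
F = F_att + ΣF_rep = (0.2270,1.3683)
p' = p + 1/8·F = (4.0284,-0.8290)

Fx=0.2270 Fy=1.3683 x'=4.0284 y'=-0.8290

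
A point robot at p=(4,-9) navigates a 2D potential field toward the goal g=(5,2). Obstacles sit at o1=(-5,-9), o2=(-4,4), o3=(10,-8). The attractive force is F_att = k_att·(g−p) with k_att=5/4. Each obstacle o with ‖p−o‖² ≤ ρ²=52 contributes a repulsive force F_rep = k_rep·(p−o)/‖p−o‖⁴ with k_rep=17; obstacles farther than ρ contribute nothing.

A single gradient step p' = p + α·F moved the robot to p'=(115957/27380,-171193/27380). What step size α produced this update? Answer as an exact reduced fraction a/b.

α = 1/5

F_att = 5/4·(g−p) = 5/4·(1,11) = (1.2500,13.7500)
o1: d²=81 > ρ²=52 → inactive
o2: d²=233 > ρ²=52 → inactive
o3: d²=37 ≤ ρ²=52; F_rep = 17·(-6,-1)/37² = (-0.0745,-0.0124)
F = F_att + ΣF_rep = (1.1755,13.7376)
Δp = p'−p = (0.2351,2.7475); α = Δx/Fx = (6437/27380) / (6437/5476) = 1/5
check: Δy/Fy = (75227/27380) / (75227/5476) = 1/5 ✓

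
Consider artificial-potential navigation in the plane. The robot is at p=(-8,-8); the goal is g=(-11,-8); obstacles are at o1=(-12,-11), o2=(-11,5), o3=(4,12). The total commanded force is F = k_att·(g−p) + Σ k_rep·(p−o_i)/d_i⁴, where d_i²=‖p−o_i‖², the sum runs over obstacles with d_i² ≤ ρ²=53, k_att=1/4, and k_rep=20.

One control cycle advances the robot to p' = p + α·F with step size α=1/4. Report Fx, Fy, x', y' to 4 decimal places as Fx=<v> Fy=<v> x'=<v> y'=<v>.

F_att = 1/4·(g−p) = 1/4·(-3,0) = (-0.7500,0.0000)
o1: d²=25 ≤ ρ²=53; F_rep = 20·(4,3)/25² = (0.1280,0.0960)
o2: d²=178 > ρ²=53 → inactive
o3: d²=544 > ρ²=53 → inactive
F = F_att + ΣF_rep = (-0.6220,0.0960)
p' = p + 1/4·F = (-8.1555,-7.9760)

Fx=-0.6220 Fy=0.0960 x'=-8.1555 y'=-7.9760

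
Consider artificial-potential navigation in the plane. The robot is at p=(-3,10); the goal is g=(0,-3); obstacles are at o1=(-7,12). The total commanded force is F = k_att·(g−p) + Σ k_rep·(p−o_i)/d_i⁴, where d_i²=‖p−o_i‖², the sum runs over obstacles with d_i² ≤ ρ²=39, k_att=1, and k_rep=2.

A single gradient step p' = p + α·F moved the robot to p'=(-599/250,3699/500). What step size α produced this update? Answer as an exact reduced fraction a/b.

α = 1/5

F_att = 1·(g−p) = 1·(3,-13) = (3.0000,-13.0000)
o1: d²=20 ≤ ρ²=39; F_rep = 2·(4,-2)/20² = (0.0200,-0.0100)
F = F_att + ΣF_rep = (3.0200,-13.0100)
Δp = p'−p = (0.6040,-2.6020); α = Δx/Fx = (151/250) / (151/50) = 1/5
check: Δy/Fy = (-1301/500) / (-1301/100) = 1/5 ✓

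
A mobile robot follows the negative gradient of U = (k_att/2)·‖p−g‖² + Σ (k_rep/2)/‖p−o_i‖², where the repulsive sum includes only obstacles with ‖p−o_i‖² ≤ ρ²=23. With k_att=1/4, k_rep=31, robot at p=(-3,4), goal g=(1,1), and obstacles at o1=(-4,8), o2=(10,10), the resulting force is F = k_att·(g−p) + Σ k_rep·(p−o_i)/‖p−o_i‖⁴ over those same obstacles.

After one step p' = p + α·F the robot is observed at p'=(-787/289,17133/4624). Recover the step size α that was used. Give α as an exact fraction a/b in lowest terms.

α = 1/4

F_att = 1/4·(g−p) = 1/4·(4,-3) = (1.0000,-0.7500)
o1: d²=17 ≤ ρ²=23; F_rep = 31·(1,-4)/17² = (0.1073,-0.4291)
o2: d²=205 > ρ²=23 → inactive
F = F_att + ΣF_rep = (1.1073,-1.1791)
Δp = p'−p = (0.2768,-0.2948); α = Δx/Fx = (80/289) / (320/289) = 1/4
check: Δy/Fy = (-1363/4624) / (-1363/1156) = 1/4 ✓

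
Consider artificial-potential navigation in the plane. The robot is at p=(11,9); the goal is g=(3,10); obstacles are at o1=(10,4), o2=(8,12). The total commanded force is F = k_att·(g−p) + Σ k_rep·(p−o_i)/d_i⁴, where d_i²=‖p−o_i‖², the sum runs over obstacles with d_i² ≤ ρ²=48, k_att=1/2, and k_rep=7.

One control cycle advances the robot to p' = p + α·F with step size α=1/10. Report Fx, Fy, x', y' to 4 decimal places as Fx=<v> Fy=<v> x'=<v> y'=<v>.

F_att = 1/2·(g−p) = 1/2·(-8,1) = (-4.0000,0.5000)
o1: d²=26 ≤ ρ²=48; F_rep = 7·(1,5)/26² = (0.0104,0.0518)
o2: d²=18 ≤ ρ²=48; F_rep = 7·(3,-3)/18² = (0.0648,-0.0648)
F = F_att + ΣF_rep = (-3.9248,0.4870)
p' = p + 1/10·F = (10.6075,9.0487)

Fx=-3.9248 Fy=0.4870 x'=10.6075 y'=9.0487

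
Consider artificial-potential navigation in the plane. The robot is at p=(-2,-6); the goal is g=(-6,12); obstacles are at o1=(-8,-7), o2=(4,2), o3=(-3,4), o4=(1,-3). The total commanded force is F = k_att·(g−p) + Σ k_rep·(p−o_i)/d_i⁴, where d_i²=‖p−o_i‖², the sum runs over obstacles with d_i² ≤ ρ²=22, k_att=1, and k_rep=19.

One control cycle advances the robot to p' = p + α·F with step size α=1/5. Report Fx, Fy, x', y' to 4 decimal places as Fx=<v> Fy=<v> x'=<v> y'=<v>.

Fx=-4.1759 Fy=17.8241 x'=-2.8352 y'=-2.4352

F_att = 1·(g−p) = 1·(-4,18) = (-4.0000,18.0000)
o1: d²=37 > ρ²=22 → inactive
o2: d²=100 > ρ²=22 → inactive
o3: d²=101 > ρ²=22 → inactive
o4: d²=18 ≤ ρ²=22; F_rep = 19·(-3,-3)/18² = (-0.1759,-0.1759)
F = F_att + ΣF_rep = (-4.1759,17.8241)
p' = p + 1/5·F = (-2.8352,-2.4352)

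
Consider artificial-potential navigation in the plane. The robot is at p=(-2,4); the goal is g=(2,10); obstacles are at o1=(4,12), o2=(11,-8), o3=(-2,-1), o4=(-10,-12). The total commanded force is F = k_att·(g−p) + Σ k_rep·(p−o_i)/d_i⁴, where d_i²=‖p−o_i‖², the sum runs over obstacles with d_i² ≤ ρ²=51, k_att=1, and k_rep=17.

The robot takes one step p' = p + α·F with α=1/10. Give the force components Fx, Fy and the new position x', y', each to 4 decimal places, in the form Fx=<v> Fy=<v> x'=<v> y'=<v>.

Fx=4.0000 Fy=6.1360 x'=-1.6000 y'=4.6136

F_att = 1·(g−p) = 1·(4,6) = (4.0000,6.0000)
o1: d²=100 > ρ²=51 → inactive
o2: d²=313 > ρ²=51 → inactive
o3: d²=25 ≤ ρ²=51; F_rep = 17·(0,5)/25² = (0.0000,0.1360)
o4: d²=320 > ρ²=51 → inactive
F = F_att + ΣF_rep = (4.0000,6.1360)
p' = p + 1/10·F = (-1.6000,4.6136)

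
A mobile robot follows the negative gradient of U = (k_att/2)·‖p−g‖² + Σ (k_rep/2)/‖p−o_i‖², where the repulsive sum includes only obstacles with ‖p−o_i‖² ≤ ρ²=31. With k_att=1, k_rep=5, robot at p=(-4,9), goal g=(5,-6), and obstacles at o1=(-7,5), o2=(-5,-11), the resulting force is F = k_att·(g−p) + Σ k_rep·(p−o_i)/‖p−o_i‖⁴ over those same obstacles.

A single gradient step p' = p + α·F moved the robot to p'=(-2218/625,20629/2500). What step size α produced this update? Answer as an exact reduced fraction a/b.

F_att = 1·(g−p) = 1·(9,-15) = (9.0000,-15.0000)
o1: d²=25 ≤ ρ²=31; F_rep = 5·(3,4)/25² = (0.0240,0.0320)
o2: d²=401 > ρ²=31 → inactive
F = F_att + ΣF_rep = (9.0240,-14.9680)
Δp = p'−p = (0.4512,-0.7484); α = Δx/Fx = (282/625) / (1128/125) = 1/20
check: Δy/Fy = (-1871/2500) / (-1871/125) = 1/20 ✓

α = 1/20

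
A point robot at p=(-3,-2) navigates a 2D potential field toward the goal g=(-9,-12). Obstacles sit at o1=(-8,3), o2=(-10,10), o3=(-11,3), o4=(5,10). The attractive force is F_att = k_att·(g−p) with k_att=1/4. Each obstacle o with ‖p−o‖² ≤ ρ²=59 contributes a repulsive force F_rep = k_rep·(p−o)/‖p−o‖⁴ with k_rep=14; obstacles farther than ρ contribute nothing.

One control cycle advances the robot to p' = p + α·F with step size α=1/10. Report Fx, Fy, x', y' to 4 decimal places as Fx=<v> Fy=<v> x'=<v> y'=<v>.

Fx=-1.4720 Fy=-2.5280 x'=-3.1472 y'=-2.2528

F_att = 1/4·(g−p) = 1/4·(-6,-10) = (-1.5000,-2.5000)
o1: d²=50 ≤ ρ²=59; F_rep = 14·(5,-5)/50² = (0.0280,-0.0280)
o2: d²=193 > ρ²=59 → inactive
o3: d²=89 > ρ²=59 → inactive
o4: d²=208 > ρ²=59 → inactive
F = F_att + ΣF_rep = (-1.4720,-2.5280)
p' = p + 1/10·F = (-3.1472,-2.2528)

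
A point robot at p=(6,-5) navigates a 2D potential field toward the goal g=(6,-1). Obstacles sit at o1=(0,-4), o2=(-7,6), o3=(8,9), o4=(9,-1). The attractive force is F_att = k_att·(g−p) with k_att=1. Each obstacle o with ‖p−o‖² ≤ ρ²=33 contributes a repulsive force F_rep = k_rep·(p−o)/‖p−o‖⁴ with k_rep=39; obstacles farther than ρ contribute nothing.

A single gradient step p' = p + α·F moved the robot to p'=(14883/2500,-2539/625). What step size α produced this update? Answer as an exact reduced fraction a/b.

F_att = 1·(g−p) = 1·(0,4) = (0.0000,4.0000)
o1: d²=37 > ρ²=33 → inactive
o2: d²=290 > ρ²=33 → inactive
o3: d²=200 > ρ²=33 → inactive
o4: d²=25 ≤ ρ²=33; F_rep = 39·(-3,-4)/25² = (-0.1872,-0.2496)
F = F_att + ΣF_rep = (-0.1872,3.7504)
Δp = p'−p = (-0.0468,0.9376); α = Δx/Fx = (-117/2500) / (-117/625) = 1/4
check: Δy/Fy = (586/625) / (2344/625) = 1/4 ✓

α = 1/4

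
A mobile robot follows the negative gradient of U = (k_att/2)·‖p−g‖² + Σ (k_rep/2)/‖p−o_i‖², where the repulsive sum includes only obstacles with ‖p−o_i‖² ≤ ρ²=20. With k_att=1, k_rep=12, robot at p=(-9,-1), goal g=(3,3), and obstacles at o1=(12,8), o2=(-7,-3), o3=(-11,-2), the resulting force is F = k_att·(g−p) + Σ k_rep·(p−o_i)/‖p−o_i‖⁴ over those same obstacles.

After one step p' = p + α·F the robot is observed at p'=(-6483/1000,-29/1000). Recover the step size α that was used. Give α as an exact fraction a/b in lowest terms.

F_att = 1·(g−p) = 1·(12,4) = (12.0000,4.0000)
o1: d²=522 > ρ²=20 → inactive
o2: d²=8 ≤ ρ²=20; F_rep = 12·(-2,2)/8² = (-0.3750,0.3750)
o3: d²=5 ≤ ρ²=20; F_rep = 12·(2,1)/5² = (0.9600,0.4800)
F = F_att + ΣF_rep = (12.5850,4.8550)
Δp = p'−p = (2.5170,0.9710); α = Δx/Fx = (2517/1000) / (2517/200) = 1/5
check: Δy/Fy = (971/1000) / (971/200) = 1/5 ✓

α = 1/5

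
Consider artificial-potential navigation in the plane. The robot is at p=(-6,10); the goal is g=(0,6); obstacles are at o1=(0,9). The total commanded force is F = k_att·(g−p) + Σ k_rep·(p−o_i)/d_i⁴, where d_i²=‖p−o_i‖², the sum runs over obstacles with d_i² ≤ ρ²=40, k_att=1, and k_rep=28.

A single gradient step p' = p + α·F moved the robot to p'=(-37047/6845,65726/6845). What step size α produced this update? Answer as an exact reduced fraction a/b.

α = 1/10

F_att = 1·(g−p) = 1·(6,-4) = (6.0000,-4.0000)
o1: d²=37 ≤ ρ²=40; F_rep = 28·(-6,1)/37² = (-0.1227,0.0205)
F = F_att + ΣF_rep = (5.8773,-3.9795)
Δp = p'−p = (0.5877,-0.3980); α = Δx/Fx = (4023/6845) / (8046/1369) = 1/10
check: Δy/Fy = (-2724/6845) / (-5448/1369) = 1/10 ✓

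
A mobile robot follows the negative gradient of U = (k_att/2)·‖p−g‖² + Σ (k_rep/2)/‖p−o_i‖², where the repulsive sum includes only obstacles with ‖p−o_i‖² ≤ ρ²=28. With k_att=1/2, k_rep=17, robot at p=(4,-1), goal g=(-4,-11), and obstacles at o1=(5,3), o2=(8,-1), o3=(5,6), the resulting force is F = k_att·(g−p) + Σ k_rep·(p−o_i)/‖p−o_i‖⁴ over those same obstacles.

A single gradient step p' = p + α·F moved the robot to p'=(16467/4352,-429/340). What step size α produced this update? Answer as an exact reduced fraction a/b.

α = 1/20

F_att = 1/2·(g−p) = 1/2·(-8,-10) = (-4.0000,-5.0000)
o1: d²=17 ≤ ρ²=28; F_rep = 17·(-1,-4)/17² = (-0.0588,-0.2353)
o2: d²=16 ≤ ρ²=28; F_rep = 17·(-4,0)/16² = (-0.2656,0.0000)
o3: d²=50 > ρ²=28 → inactive
F = F_att + ΣF_rep = (-4.3244,-5.2353)
Δp = p'−p = (-0.2162,-0.2618); α = Δx/Fx = (-941/4352) / (-4705/1088) = 1/20
check: Δy/Fy = (-89/340) / (-89/17) = 1/20 ✓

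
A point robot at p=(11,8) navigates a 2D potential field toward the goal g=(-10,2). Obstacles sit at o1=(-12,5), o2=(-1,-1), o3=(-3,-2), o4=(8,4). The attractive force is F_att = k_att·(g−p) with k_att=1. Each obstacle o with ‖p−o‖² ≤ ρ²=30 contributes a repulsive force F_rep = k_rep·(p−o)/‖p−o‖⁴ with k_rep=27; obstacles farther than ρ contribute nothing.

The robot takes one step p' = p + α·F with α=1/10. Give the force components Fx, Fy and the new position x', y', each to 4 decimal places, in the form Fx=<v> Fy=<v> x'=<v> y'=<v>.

Fx=-20.8704 Fy=-5.8272 x'=8.9130 y'=7.4173

F_att = 1·(g−p) = 1·(-21,-6) = (-21.0000,-6.0000)
o1: d²=538 > ρ²=30 → inactive
o2: d²=225 > ρ²=30 → inactive
o3: d²=296 > ρ²=30 → inactive
o4: d²=25 ≤ ρ²=30; F_rep = 27·(3,4)/25² = (0.1296,0.1728)
F = F_att + ΣF_rep = (-20.8704,-5.8272)
p' = p + 1/10·F = (8.9130,7.4173)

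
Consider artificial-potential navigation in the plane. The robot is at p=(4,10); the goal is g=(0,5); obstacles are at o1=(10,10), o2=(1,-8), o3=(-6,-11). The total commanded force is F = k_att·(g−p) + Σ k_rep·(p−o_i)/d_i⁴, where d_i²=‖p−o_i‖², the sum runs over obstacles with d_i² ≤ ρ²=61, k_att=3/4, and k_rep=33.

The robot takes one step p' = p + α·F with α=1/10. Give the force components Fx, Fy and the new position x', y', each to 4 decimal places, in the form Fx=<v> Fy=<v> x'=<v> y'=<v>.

Fx=-3.1528 Fy=-3.7500 x'=3.6847 y'=9.6250

F_att = 3/4·(g−p) = 3/4·(-4,-5) = (-3.0000,-3.7500)
o1: d²=36 ≤ ρ²=61; F_rep = 33·(-6,0)/36² = (-0.1528,0.0000)
o2: d²=333 > ρ²=61 → inactive
o3: d²=541 > ρ²=61 → inactive
F = F_att + ΣF_rep = (-3.1528,-3.7500)
p' = p + 1/10·F = (3.6847,9.6250)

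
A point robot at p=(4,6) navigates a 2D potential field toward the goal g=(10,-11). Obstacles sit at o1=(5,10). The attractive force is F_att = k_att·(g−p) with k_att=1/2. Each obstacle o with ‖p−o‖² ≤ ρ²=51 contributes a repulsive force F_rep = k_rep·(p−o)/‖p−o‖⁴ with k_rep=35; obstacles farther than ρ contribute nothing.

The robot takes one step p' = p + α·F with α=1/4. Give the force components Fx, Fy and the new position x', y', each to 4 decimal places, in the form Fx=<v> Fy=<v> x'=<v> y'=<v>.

F_att = 1/2·(g−p) = 1/2·(6,-17) = (3.0000,-8.5000)
o1: d²=17 ≤ ρ²=51; F_rep = 35·(-1,-4)/17² = (-0.1211,-0.4844)
F = F_att + ΣF_rep = (2.8789,-8.9844)
p' = p + 1/4·F = (4.7197,3.7539)

Fx=2.8789 Fy=-8.9844 x'=4.7197 y'=3.7539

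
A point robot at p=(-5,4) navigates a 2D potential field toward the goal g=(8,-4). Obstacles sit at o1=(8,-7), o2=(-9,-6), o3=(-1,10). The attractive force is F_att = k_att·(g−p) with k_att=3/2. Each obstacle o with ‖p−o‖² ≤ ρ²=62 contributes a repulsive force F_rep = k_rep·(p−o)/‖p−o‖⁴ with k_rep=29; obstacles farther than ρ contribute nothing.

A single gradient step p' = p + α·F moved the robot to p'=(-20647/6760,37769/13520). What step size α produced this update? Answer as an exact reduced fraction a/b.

α = 1/10

F_att = 3/2·(g−p) = 3/2·(13,-8) = (19.5000,-12.0000)
o1: d²=290 > ρ²=62 → inactive
o2: d²=116 > ρ²=62 → inactive
o3: d²=52 ≤ ρ²=62; F_rep = 29·(-4,-6)/52² = (-0.0429,-0.0643)
F = F_att + ΣF_rep = (19.4571,-12.0643)
Δp = p'−p = (1.9457,-1.2064); α = Δx/Fx = (13153/6760) / (13153/676) = 1/10
check: Δy/Fy = (-16311/13520) / (-16311/1352) = 1/10 ✓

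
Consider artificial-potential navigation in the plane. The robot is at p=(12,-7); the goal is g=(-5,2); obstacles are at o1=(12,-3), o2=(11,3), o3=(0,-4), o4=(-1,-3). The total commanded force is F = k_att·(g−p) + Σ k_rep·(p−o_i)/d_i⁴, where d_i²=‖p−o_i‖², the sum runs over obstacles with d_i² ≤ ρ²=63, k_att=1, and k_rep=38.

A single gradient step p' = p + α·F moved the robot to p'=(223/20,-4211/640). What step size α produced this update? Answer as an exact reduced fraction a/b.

F_att = 1·(g−p) = 1·(-17,9) = (-17.0000,9.0000)
o1: d²=16 ≤ ρ²=63; F_rep = 38·(0,-4)/16² = (0.0000,-0.5938)
o2: d²=101 > ρ²=63 → inactive
o3: d²=153 > ρ²=63 → inactive
o4: d²=185 > ρ²=63 → inactive
F = F_att + ΣF_rep = (-17.0000,8.4062)
Δp = p'−p = (-0.8500,0.4203); α = Δx/Fx = (-17/20) / (-17) = 1/20
check: Δy/Fy = (269/640) / (269/32) = 1/20 ✓

α = 1/20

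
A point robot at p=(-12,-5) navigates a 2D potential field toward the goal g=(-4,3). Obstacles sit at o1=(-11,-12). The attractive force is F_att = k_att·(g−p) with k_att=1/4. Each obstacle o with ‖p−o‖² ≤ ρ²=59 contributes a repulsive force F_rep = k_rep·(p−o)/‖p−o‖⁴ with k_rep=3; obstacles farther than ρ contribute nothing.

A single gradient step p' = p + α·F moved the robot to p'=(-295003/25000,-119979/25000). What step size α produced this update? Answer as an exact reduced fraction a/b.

α = 1/10

F_att = 1/4·(g−p) = 1/4·(8,8) = (2.0000,2.0000)
o1: d²=50 ≤ ρ²=59; F_rep = 3·(-1,7)/50² = (-0.0012,0.0084)
F = F_att + ΣF_rep = (1.9988,2.0084)
Δp = p'−p = (0.1999,0.2008); α = Δx/Fx = (4997/25000) / (4997/2500) = 1/10
check: Δy/Fy = (5021/25000) / (5021/2500) = 1/10 ✓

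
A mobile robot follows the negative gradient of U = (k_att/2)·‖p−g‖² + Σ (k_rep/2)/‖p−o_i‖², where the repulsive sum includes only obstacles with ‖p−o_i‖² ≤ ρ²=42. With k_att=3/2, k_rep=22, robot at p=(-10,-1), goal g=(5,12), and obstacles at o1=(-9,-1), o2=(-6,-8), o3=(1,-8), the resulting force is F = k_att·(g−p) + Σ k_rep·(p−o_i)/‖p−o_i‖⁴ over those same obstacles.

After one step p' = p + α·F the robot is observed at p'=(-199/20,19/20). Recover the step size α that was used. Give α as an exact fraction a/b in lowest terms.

F_att = 3/2·(g−p) = 3/2·(15,13) = (22.5000,19.5000)
o1: d²=1 ≤ ρ²=42; F_rep = 22·(-1,0)/1² = (-22.0000,0.0000)
o2: d²=65 > ρ²=42 → inactive
o3: d²=170 > ρ²=42 → inactive
F = F_att + ΣF_rep = (0.5000,19.5000)
Δp = p'−p = (0.0500,1.9500); α = Δx/Fx = (1/20) / (1/2) = 1/10
check: Δy/Fy = (39/20) / (39/2) = 1/10 ✓

α = 1/10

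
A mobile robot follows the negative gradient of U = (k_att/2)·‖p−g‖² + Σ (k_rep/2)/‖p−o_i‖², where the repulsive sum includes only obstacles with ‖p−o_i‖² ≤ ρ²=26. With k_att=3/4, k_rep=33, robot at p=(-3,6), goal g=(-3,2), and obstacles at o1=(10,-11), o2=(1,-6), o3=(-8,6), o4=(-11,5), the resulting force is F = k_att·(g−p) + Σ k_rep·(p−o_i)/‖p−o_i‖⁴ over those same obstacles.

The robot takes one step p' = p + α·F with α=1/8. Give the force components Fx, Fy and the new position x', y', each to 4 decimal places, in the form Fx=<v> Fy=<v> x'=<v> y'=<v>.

F_att = 3/4·(g−p) = 3/4·(0,-4) = (0.0000,-3.0000)
o1: d²=458 > ρ²=26 → inactive
o2: d²=160 > ρ²=26 → inactive
o3: d²=25 ≤ ρ²=26; F_rep = 33·(5,0)/25² = (0.2640,0.0000)
o4: d²=65 > ρ²=26 → inactive
F = F_att + ΣF_rep = (0.2640,-3.0000)
p' = p + 1/8·F = (-2.9670,5.6250)

Fx=0.2640 Fy=-3.0000 x'=-2.9670 y'=5.6250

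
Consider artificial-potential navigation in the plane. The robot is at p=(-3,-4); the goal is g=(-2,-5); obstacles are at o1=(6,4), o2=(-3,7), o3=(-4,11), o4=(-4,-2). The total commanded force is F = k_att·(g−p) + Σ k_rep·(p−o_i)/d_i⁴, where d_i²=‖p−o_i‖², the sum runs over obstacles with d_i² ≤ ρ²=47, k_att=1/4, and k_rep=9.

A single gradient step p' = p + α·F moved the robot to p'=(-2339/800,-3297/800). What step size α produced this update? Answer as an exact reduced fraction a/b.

α = 1/8

F_att = 1/4·(g−p) = 1/4·(1,-1) = (0.2500,-0.2500)
o1: d²=145 > ρ²=47 → inactive
o2: d²=121 > ρ²=47 → inactive
o3: d²=226 > ρ²=47 → inactive
o4: d²=5 ≤ ρ²=47; F_rep = 9·(1,-2)/5² = (0.3600,-0.7200)
F = F_att + ΣF_rep = (0.6100,-0.9700)
Δp = p'−p = (0.0762,-0.1212); α = Δx/Fx = (61/800) / (61/100) = 1/8
check: Δy/Fy = (-97/800) / (-97/100) = 1/8 ✓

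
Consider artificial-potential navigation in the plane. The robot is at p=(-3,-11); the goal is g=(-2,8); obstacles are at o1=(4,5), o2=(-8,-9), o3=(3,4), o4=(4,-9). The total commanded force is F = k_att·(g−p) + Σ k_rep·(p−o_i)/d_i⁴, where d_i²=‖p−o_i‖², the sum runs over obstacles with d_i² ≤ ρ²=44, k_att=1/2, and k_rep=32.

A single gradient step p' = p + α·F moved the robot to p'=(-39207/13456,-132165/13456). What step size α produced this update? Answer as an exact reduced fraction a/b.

F_att = 1/2·(g−p) = 1/2·(1,19) = (0.5000,9.5000)
o1: d²=305 > ρ²=44 → inactive
o2: d²=29 ≤ ρ²=44; F_rep = 32·(5,-2)/29² = (0.1902,-0.0761)
o3: d²=261 > ρ²=44 → inactive
o4: d²=53 > ρ²=44 → inactive
F = F_att + ΣF_rep = (0.6902,9.4239)
Δp = p'−p = (0.0863,1.1780); α = Δx/Fx = (1161/13456) / (1161/1682) = 1/8
check: Δy/Fy = (15851/13456) / (15851/1682) = 1/8 ✓

α = 1/8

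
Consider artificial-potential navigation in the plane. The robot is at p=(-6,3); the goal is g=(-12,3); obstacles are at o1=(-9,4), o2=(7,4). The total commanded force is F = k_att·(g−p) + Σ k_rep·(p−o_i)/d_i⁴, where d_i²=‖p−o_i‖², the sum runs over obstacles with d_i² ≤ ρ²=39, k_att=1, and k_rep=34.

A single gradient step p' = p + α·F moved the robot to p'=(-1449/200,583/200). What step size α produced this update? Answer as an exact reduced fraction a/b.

α = 1/4

F_att = 1·(g−p) = 1·(-6,0) = (-6.0000,0.0000)
o1: d²=10 ≤ ρ²=39; F_rep = 34·(3,-1)/10² = (1.0200,-0.3400)
o2: d²=170 > ρ²=39 → inactive
F = F_att + ΣF_rep = (-4.9800,-0.3400)
Δp = p'−p = (-1.2450,-0.0850); α = Δx/Fx = (-249/200) / (-249/50) = 1/4
check: Δy/Fy = (-17/200) / (-17/50) = 1/4 ✓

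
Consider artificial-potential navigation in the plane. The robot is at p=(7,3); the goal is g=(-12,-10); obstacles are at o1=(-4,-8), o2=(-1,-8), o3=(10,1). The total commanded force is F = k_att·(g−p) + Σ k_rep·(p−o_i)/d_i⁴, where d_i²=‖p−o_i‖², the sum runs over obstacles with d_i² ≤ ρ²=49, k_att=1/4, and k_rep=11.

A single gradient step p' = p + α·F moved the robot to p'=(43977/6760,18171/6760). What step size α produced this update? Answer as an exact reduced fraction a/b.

F_att = 1/4·(g−p) = 1/4·(-19,-13) = (-4.7500,-3.2500)
o1: d²=242 > ρ²=49 → inactive
o2: d²=185 > ρ²=49 → inactive
o3: d²=13 ≤ ρ²=49; F_rep = 11·(-3,2)/13² = (-0.1953,0.1302)
F = F_att + ΣF_rep = (-4.9453,-3.1198)
Δp = p'−p = (-0.4945,-0.3120); α = Δx/Fx = (-3343/6760) / (-3343/676) = 1/10
check: Δy/Fy = (-2109/6760) / (-2109/676) = 1/10 ✓

α = 1/10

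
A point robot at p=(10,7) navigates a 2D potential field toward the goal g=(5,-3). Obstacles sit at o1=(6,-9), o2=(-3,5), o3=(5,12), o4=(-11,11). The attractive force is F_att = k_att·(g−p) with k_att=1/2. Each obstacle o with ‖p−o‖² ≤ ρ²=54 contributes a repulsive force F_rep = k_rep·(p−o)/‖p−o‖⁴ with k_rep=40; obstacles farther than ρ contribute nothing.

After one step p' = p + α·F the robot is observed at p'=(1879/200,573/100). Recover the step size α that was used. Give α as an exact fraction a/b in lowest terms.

α = 1/4

F_att = 1/2·(g−p) = 1/2·(-5,-10) = (-2.5000,-5.0000)
o1: d²=272 > ρ²=54 → inactive
o2: d²=173 > ρ²=54 → inactive
o3: d²=50 ≤ ρ²=54; F_rep = 40·(5,-5)/50² = (0.0800,-0.0800)
o4: d²=457 > ρ²=54 → inactive
F = F_att + ΣF_rep = (-2.4200,-5.0800)
Δp = p'−p = (-0.6050,-1.2700); α = Δx/Fx = (-121/200) / (-121/50) = 1/4
check: Δy/Fy = (-127/100) / (-127/25) = 1/4 ✓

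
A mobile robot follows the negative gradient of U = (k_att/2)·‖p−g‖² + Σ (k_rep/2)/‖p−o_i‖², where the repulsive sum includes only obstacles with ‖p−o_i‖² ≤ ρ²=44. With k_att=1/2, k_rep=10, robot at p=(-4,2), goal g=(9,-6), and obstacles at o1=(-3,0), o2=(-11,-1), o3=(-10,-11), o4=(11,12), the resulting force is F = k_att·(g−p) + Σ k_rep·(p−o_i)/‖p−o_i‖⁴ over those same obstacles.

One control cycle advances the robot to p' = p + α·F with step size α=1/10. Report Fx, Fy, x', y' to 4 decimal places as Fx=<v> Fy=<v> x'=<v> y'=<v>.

Fx=6.1000 Fy=-3.2000 x'=-3.3900 y'=1.6800

F_att = 1/2·(g−p) = 1/2·(13,-8) = (6.5000,-4.0000)
o1: d²=5 ≤ ρ²=44; F_rep = 10·(-1,2)/5² = (-0.4000,0.8000)
o2: d²=58 > ρ²=44 → inactive
o3: d²=205 > ρ²=44 → inactive
o4: d²=325 > ρ²=44 → inactive
F = F_att + ΣF_rep = (6.1000,-3.2000)
p' = p + 1/10·F = (-3.3900,1.6800)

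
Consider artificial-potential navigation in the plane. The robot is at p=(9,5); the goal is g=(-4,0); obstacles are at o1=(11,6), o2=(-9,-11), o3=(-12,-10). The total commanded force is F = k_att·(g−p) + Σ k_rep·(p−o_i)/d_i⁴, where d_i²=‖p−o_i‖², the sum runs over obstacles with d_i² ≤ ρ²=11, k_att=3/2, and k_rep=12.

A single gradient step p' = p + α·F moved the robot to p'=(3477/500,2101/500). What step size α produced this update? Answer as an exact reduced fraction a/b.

F_att = 3/2·(g−p) = 3/2·(-13,-5) = (-19.5000,-7.5000)
o1: d²=5 ≤ ρ²=11; F_rep = 12·(-2,-1)/5² = (-0.9600,-0.4800)
o2: d²=580 > ρ²=11 → inactive
o3: d²=666 > ρ²=11 → inactive
F = F_att + ΣF_rep = (-20.4600,-7.9800)
Δp = p'−p = (-2.0460,-0.7980); α = Δx/Fx = (-1023/500) / (-1023/50) = 1/10
check: Δy/Fy = (-399/500) / (-399/50) = 1/10 ✓

α = 1/10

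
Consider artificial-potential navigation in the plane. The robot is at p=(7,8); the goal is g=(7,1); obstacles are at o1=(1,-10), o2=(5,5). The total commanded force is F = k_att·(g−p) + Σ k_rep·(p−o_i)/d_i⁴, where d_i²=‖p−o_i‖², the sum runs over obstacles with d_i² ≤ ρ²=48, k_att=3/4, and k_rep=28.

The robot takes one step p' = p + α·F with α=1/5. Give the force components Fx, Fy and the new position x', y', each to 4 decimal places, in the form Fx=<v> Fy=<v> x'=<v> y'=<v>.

Fx=0.3314 Fy=-4.7530 x'=7.0663 y'=7.0494

F_att = 3/4·(g−p) = 3/4·(0,-7) = (0.0000,-5.2500)
o1: d²=360 > ρ²=48 → inactive
o2: d²=13 ≤ ρ²=48; F_rep = 28·(2,3)/13² = (0.3314,0.4970)
F = F_att + ΣF_rep = (0.3314,-4.7530)
p' = p + 1/5·F = (7.0663,7.0494)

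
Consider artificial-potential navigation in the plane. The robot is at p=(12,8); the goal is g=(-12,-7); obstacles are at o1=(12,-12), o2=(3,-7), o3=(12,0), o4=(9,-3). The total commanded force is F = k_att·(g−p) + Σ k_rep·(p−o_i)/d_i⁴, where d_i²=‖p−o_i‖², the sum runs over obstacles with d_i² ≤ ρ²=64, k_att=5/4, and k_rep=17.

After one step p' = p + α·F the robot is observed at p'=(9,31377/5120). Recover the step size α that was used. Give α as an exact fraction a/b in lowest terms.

α = 1/10

F_att = 5/4·(g−p) = 5/4·(-24,-15) = (-30.0000,-18.7500)
o1: d²=400 > ρ²=64 → inactive
o2: d²=306 > ρ²=64 → inactive
o3: d²=64 ≤ ρ²=64; F_rep = 17·(0,8)/64² = (0.0000,0.0332)
o4: d²=130 > ρ²=64 → inactive
F = F_att + ΣF_rep = (-30.0000,-18.7168)
Δp = p'−p = (-3.0000,-1.8717); α = Δx/Fx = (-3) / (-30) = 1/10
check: Δy/Fy = (-9583/5120) / (-9583/512) = 1/10 ✓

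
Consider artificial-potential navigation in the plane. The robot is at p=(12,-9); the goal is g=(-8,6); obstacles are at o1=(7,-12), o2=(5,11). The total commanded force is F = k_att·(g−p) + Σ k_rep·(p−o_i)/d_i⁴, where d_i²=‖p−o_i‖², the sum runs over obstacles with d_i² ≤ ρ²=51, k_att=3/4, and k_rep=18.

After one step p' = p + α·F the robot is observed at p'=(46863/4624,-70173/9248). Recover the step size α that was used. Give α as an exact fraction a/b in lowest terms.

α = 1/8

F_att = 3/4·(g−p) = 3/4·(-20,15) = (-15.0000,11.2500)
o1: d²=34 ≤ ρ²=51; F_rep = 18·(5,3)/34² = (0.0779,0.0467)
o2: d²=449 > ρ²=51 → inactive
F = F_att + ΣF_rep = (-14.9221,11.2967)
Δp = p'−p = (-1.8653,1.4121); α = Δx/Fx = (-8625/4624) / (-8625/578) = 1/8
check: Δy/Fy = (13059/9248) / (13059/1156) = 1/8 ✓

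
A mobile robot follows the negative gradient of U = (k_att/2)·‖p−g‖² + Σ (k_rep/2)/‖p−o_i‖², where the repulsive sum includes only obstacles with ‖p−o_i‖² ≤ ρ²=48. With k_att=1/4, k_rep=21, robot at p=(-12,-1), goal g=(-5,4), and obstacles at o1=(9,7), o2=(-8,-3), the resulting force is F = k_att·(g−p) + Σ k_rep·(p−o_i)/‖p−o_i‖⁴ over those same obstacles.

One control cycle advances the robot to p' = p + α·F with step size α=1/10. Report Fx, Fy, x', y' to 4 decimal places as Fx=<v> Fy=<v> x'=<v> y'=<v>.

F_att = 1/4·(g−p) = 1/4·(7,5) = (1.7500,1.2500)
o1: d²=505 > ρ²=48 → inactive
o2: d²=20 ≤ ρ²=48; F_rep = 21·(-4,2)/20² = (-0.2100,0.1050)
F = F_att + ΣF_rep = (1.5400,1.3550)
p' = p + 1/10·F = (-11.8460,-0.8645)

Fx=1.5400 Fy=1.3550 x'=-11.8460 y'=-0.8645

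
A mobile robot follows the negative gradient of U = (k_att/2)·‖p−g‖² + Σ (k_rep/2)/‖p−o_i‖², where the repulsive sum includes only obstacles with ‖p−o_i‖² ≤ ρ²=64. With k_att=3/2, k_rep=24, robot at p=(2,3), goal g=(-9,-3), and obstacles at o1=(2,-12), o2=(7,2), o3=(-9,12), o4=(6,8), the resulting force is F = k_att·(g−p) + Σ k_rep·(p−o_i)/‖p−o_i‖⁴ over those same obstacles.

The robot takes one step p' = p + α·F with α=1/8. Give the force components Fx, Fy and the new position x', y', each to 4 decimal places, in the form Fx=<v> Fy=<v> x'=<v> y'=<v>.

Fx=-16.7346 Fy=-9.0359 x'=-0.0918 y'=1.8705

F_att = 3/2·(g−p) = 3/2·(-11,-6) = (-16.5000,-9.0000)
o1: d²=225 > ρ²=64 → inactive
o2: d²=26 ≤ ρ²=64; F_rep = 24·(-5,1)/26² = (-0.1775,0.0355)
o3: d²=202 > ρ²=64 → inactive
o4: d²=41 ≤ ρ²=64; F_rep = 24·(-4,-5)/41² = (-0.0571,-0.0714)
F = F_att + ΣF_rep = (-16.7346,-9.0359)
p' = p + 1/8·F = (-0.0918,1.8705)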